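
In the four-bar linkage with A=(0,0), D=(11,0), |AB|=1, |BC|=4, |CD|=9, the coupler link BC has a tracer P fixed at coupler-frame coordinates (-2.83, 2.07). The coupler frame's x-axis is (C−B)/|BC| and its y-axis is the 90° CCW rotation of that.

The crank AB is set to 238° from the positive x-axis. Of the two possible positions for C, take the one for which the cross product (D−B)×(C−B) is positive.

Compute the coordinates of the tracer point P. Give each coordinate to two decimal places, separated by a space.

-3.98 -1.46

A=(0,0), D=(11.00,0)
B = A + 1.00·(cos238°, sin238°) = (-0.5299, -0.8480)
|BD| = 11.5611
circle(B,4.00) ∩ circle(D,9.00): a=2.9694, h=2.6801
  candidates: C₊=(2.2349,2.0426) cross=30.985; C₋=(2.6280,-3.3031) cross=-30.985
  mode + wants cross > 0 → take C=(2.2349,2.0426) (cross=30.985)
ex = (C−B)/|BC| = (0.6912,0.7227); ey = (-0.7227,0.6912)
P = B + -2.83·ex + 2.07·ey = (-3.9819,-1.4624)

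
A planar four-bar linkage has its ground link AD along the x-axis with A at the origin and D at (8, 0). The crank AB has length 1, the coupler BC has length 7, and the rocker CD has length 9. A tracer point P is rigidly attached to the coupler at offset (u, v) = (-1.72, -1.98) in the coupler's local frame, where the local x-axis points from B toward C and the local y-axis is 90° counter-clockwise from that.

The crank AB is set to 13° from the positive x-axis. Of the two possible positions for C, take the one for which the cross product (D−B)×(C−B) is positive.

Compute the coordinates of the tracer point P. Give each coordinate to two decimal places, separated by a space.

2.55 -1.87

A=(0,0), D=(8.00,0)
B = A + 1.00·(cos13°, sin13°) = (0.9744, 0.2250)
|BD| = 7.0292
circle(B,7.00) ∩ circle(D,9.00): a=1.2384, h=6.8896
  candidates: C₊=(2.4326,7.0714) cross=48.428; C₋=(1.9917,-6.7007) cross=-48.428
  mode + wants cross > 0 → take C=(2.4326,7.0714) (cross=48.428)
ex = (C−B)/|BC| = (0.2083,0.9781); ey = (-0.9781,0.2083)
P = B + -1.72·ex + -1.98·ey = (2.5526,-1.8698)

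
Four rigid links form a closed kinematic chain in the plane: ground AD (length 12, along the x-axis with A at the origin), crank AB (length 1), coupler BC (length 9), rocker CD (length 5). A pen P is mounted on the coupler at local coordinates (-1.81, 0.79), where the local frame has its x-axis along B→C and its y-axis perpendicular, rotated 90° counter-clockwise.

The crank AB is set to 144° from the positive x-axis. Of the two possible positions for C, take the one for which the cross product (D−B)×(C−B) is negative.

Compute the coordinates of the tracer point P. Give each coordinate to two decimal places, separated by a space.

A=(0,0), D=(12.00,0)
B = A + 1.00·(cos144°, sin144°) = (-0.8090, 0.5878)
|BD| = 12.8225
circle(B,9.00) ∩ circle(D,5.00): a=8.5949, h=2.6697
  candidates: C₊=(7.8992,2.8607) cross=34.233; C₋=(7.6545,-2.4731) cross=-34.233
  mode - wants cross < 0 → take C=(7.6545,-2.4731) (cross=-34.233)
ex = (C−B)/|BC| = (0.9404,-0.3401); ey = (0.3401,0.9404)
P = B + -1.81·ex + 0.79·ey = (-2.2424,1.9463)

-2.24 1.95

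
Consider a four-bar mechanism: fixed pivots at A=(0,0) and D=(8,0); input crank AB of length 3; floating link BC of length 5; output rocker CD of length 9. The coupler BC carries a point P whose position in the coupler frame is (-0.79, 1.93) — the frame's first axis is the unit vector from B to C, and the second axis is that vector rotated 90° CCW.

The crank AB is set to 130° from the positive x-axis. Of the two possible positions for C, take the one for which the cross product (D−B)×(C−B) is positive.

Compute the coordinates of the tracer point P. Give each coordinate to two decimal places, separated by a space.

-3.90 2.97

A=(0,0), D=(8.00,0)
B = A + 3.00·(cos130°, sin130°) = (-1.9284, 2.2981)
|BD| = 10.1909
circle(B,5.00) ∩ circle(D,9.00): a=2.3479, h=4.4145
  candidates: C₊=(1.3545,6.0694) cross=44.987; C₋=(-0.6365,-2.5321) cross=-44.987
  mode + wants cross > 0 → take C=(1.3545,6.0694) (cross=44.987)
ex = (C−B)/|BC| = (0.6566,0.7543); ey = (-0.7543,0.6566)
P = B + -0.79·ex + 1.93·ey = (-3.9028,2.9695)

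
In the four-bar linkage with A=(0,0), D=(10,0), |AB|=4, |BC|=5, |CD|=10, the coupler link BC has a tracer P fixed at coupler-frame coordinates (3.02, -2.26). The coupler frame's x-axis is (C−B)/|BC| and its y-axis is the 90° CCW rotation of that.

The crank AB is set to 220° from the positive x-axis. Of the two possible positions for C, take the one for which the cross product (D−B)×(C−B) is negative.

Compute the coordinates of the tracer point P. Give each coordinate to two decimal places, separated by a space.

-1.50 -6.00

A=(0,0), D=(10.00,0)
B = A + 4.00·(cos220°, sin220°) = (-3.0642, -2.5712)
|BD| = 13.3148
circle(B,5.00) ∩ circle(D,10.00): a=3.8410, h=3.2011
  candidates: C₊=(0.0864,1.3114) cross=42.622; C₋=(1.3226,-4.9703) cross=-42.622
  mode - wants cross < 0 → take C=(1.3226,-4.9703) (cross=-42.622)
ex = (C−B)/|BC| = (0.8774,-0.4798); ey = (0.4798,0.8774)
P = B + 3.02·ex + -2.26·ey = (-1.4989,-6.0031)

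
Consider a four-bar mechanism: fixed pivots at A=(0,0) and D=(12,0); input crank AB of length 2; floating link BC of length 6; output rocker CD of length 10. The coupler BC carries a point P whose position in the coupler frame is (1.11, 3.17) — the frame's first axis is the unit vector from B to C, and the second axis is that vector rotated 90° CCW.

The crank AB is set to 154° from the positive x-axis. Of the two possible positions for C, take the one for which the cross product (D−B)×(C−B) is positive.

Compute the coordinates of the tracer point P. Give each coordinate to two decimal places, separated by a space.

-2.78 4.09

A=(0,0), D=(12.00,0)
B = A + 2.00·(cos154°, sin154°) = (-1.7976, 0.8767)
|BD| = 13.8254
circle(B,6.00) ∩ circle(D,10.00): a=4.5981, h=3.8545
  candidates: C₊=(3.0357,4.4319) cross=53.290; C₋=(2.5469,-3.2616) cross=-53.290
  mode + wants cross > 0 → take C=(3.0357,4.4319) (cross=53.290)
ex = (C−B)/|BC| = (0.8056,0.5925); ey = (-0.5925,0.8056)
P = B + 1.11·ex + 3.17·ey = (-2.7817,4.0880)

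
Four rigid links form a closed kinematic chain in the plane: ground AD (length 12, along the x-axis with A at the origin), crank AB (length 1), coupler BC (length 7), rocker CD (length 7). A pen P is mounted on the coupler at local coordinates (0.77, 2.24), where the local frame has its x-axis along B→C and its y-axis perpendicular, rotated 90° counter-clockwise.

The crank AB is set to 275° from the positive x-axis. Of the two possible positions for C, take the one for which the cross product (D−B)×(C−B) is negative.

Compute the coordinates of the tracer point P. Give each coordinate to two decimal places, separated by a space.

1.78 0.66

A=(0,0), D=(12.00,0)
B = A + 1.00·(cos275°, sin275°) = (0.0872, -0.9962)
|BD| = 11.9544
circle(B,7.00) ∩ circle(D,7.00): a=5.9772, h=3.6432
  candidates: C₊=(5.7400,3.1324) cross=43.552; C₋=(6.3472,-4.1286) cross=-43.552
  mode - wants cross < 0 → take C=(6.3472,-4.1286) (cross=-43.552)
ex = (C−B)/|BC| = (0.8943,-0.4475); ey = (0.4475,0.8943)
P = B + 0.77·ex + 2.24·ey = (1.7781,0.6624)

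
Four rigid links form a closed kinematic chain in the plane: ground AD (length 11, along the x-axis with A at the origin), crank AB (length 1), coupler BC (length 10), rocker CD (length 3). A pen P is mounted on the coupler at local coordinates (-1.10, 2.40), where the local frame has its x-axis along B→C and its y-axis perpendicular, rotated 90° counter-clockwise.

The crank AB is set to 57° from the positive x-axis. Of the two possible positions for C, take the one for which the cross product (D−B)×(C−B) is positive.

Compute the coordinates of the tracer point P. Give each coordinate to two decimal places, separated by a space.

-1.03 2.96

A=(0,0), D=(11.00,0)
B = A + 1.00·(cos57°, sin57°) = (0.5446, 0.8387)
|BD| = 10.4889
circle(B,10.00) ∩ circle(D,3.00): a=9.5824, h=2.8597
  candidates: C₊=(10.3250,2.9231) cross=29.996; C₋=(9.8677,-2.7781) cross=-29.996
  mode + wants cross > 0 → take C=(10.3250,2.9231) (cross=29.996)
ex = (C−B)/|BC| = (0.9780,0.2084); ey = (-0.2084,0.9780)
P = B + -1.10·ex + 2.40·ey = (-1.0315,2.9567)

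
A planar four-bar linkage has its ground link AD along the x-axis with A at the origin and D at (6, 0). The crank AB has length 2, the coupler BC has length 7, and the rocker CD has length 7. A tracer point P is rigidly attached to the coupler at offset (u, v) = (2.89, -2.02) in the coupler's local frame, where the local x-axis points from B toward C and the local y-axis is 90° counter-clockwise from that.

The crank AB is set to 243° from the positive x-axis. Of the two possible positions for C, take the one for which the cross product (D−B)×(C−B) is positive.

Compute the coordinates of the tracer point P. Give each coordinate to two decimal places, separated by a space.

1.84 0.43

A=(0,0), D=(6.00,0)
B = A + 2.00·(cos243°, sin243°) = (-0.9080, -1.7820)
|BD| = 7.1341
circle(B,7.00) ∩ circle(D,7.00): a=3.5671, h=6.0230
  candidates: C₊=(1.0416,4.9410) cross=42.969; C₋=(4.0505,-6.7230) cross=-42.969
  mode + wants cross > 0 → take C=(1.0416,4.9410) (cross=42.969)
ex = (C−B)/|BC| = (0.2785,0.9604); ey = (-0.9604,0.2785)
P = B + 2.89·ex + -2.02·ey = (1.8370,0.4311)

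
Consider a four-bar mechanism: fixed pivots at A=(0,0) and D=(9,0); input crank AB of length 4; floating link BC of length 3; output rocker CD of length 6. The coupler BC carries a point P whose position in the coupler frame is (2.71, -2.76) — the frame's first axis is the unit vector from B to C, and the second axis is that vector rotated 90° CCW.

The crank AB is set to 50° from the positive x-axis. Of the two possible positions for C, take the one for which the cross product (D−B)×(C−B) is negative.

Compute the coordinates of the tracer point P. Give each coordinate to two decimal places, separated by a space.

0.23 -0.01

A=(0,0), D=(9.00,0)
B = A + 4.00·(cos50°, sin50°) = (2.5712, 3.0642)
|BD| = 7.1217
circle(B,3.00) ∩ circle(D,6.00): a=1.6653, h=2.4954
  candidates: C₊=(5.1481,4.6003) cross=17.771; C₋=(3.0008,0.0951) cross=-17.771
  mode - wants cross < 0 → take C=(3.0008,0.0951) (cross=-17.771)
ex = (C−B)/|BC| = (0.1432,-0.9897); ey = (0.9897,0.1432)
P = B + 2.71·ex + -2.76·ey = (0.2277,-0.0131)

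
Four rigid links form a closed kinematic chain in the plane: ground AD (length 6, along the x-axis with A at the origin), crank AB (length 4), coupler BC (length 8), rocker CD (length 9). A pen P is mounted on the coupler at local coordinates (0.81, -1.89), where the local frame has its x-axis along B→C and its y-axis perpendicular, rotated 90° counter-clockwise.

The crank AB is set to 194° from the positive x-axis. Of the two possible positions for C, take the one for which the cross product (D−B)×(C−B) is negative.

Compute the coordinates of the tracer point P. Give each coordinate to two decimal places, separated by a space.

A=(0,0), D=(6.00,0)
B = A + 4.00·(cos194°, sin194°) = (-3.8812, -0.9677)
|BD| = 9.9285
circle(B,8.00) ∩ circle(D,9.00): a=4.1081, h=6.8647
  candidates: C₊=(-0.4617,6.2647) cross=68.155; C₋=(0.8764,-7.3993) cross=-68.155
  mode - wants cross < 0 → take C=(0.8764,-7.3993) (cross=-68.155)
ex = (C−B)/|BC| = (0.5947,-0.8039); ey = (0.8039,0.5947)
P = B + 0.81·ex + -1.89·ey = (-4.9189,-2.7429)

-4.92 -2.74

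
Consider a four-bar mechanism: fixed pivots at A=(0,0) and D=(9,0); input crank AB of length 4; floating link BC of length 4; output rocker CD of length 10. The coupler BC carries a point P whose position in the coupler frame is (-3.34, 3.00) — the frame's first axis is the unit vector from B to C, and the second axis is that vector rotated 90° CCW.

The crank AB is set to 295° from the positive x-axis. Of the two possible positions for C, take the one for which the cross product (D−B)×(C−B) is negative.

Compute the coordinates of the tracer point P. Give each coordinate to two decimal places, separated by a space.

4.01 0.22

A=(0,0), D=(9.00,0)
B = A + 4.00·(cos295°, sin295°) = (1.6905, -3.6252)
|BD| = 8.1591
circle(B,4.00) ∩ circle(D,10.00): a=-1.0680, h=3.8548
  candidates: C₊=(-0.9791,-0.6464) cross=31.452; C₋=(2.4464,-7.5532) cross=-31.452
  mode - wants cross < 0 → take C=(2.4464,-7.5532) (cross=-31.452)
ex = (C−B)/|BC| = (0.1890,-0.9820); ey = (0.9820,0.1890)
P = B + -3.34·ex + 3.00·ey = (4.0052,0.2215)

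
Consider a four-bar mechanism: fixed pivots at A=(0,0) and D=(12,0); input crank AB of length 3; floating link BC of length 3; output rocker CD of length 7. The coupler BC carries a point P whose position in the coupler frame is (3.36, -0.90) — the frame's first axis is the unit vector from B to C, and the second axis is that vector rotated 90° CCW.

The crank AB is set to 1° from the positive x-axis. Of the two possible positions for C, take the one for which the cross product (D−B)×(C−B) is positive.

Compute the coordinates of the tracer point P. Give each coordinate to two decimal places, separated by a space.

A=(0,0), D=(12.00,0)
B = A + 3.00·(cos1°, sin1°) = (2.9995, 0.0524)
|BD| = 9.0006
circle(B,3.00) ∩ circle(D,7.00): a=2.2782, h=1.9518
  candidates: C₊=(5.2891,1.9909) cross=17.568; C₋=(5.2664,-1.9127) cross=-17.568
  mode + wants cross > 0 → take C=(5.2891,1.9909) (cross=17.568)
ex = (C−B)/|BC| = (0.7632,0.6462); ey = (-0.6462,0.7632)
P = B + 3.36·ex + -0.90·ey = (6.1454,1.5367)

6.15 1.54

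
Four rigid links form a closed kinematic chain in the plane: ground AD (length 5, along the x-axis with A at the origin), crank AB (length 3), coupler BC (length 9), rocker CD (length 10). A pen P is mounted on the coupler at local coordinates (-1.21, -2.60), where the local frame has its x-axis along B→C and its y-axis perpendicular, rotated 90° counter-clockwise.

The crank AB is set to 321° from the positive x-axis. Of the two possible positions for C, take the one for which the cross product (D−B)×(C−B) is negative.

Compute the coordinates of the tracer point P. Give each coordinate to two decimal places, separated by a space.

A=(0,0), D=(5.00,0)
B = A + 3.00·(cos321°, sin321°) = (2.3314, -1.8880)
|BD| = 3.2689
circle(B,9.00) ∩ circle(D,10.00): a=-1.2717, h=8.9097
  candidates: C₊=(-3.8526,4.6510) cross=29.125; C₋=(6.4391,-9.8959) cross=-29.125
  mode - wants cross < 0 → take C=(6.4391,-9.8959) (cross=-29.125)
ex = (C−B)/|BC| = (0.4564,-0.8898); ey = (0.8898,0.4564)
P = B + -1.21·ex + -2.60·ey = (-0.5342,-1.9980)

-0.53 -2.00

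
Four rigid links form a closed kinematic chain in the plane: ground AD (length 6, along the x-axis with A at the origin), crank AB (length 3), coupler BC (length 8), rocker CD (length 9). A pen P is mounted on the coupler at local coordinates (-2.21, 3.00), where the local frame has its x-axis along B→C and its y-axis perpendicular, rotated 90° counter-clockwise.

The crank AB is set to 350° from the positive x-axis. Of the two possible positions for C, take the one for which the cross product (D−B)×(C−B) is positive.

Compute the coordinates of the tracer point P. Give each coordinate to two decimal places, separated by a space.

0.80 -3.56

A=(0,0), D=(6.00,0)
B = A + 3.00·(cos350°, sin350°) = (2.9544, -0.5209)
|BD| = 3.0898
circle(B,8.00) ∩ circle(D,9.00): a=-1.2061, h=7.9086
  candidates: C₊=(0.4322,7.0711) cross=24.436; C₋=(3.0990,-8.5196) cross=-24.436
  mode + wants cross > 0 → take C=(0.4322,7.0711) (cross=24.436)
ex = (C−B)/|BC| = (-0.3153,0.9490); ey = (-0.9490,-0.3153)
P = B + -2.21·ex + 3.00·ey = (0.8042,-3.5641)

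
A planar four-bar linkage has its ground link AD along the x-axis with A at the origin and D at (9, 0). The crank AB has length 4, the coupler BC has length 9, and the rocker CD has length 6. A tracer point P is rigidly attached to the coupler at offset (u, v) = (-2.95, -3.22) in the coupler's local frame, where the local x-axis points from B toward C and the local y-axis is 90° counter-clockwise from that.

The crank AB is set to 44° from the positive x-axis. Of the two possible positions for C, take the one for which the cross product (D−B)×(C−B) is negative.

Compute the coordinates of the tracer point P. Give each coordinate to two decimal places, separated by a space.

A=(0,0), D=(9.00,0)
B = A + 4.00·(cos44°, sin44°) = (2.8774, 2.7786)
|BD| = 6.7237
circle(B,9.00) ∩ circle(D,6.00): a=6.7082, h=6.0000
  candidates: C₊=(11.4655,5.4700) cross=40.342; C₋=(6.5064,-5.4573) cross=-40.342
  mode - wants cross < 0 → take C=(6.5064,-5.4573) (cross=-40.342)
ex = (C−B)/|BC| = (0.4032,-0.9151); ey = (0.9151,0.4032)
P = B + -2.95·ex + -3.22·ey = (-1.2588,4.1798)

-1.26 4.18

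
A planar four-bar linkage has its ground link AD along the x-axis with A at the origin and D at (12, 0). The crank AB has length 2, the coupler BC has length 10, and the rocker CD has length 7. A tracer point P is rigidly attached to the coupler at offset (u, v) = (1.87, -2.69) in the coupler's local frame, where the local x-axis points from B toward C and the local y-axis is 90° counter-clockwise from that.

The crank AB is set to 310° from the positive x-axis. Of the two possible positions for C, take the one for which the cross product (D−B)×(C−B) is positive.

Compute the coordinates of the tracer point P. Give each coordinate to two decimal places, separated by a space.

A=(0,0), D=(12.00,0)
B = A + 2.00·(cos310°, sin310°) = (1.2856, -1.5321)
|BD| = 10.8234
circle(B,10.00) ∩ circle(D,7.00): a=7.7677, h=6.2978
  candidates: C₊=(8.0836,5.8019) cross=68.164; C₋=(9.8665,-6.6670) cross=-68.164
  mode + wants cross > 0 → take C=(8.0836,5.8019) (cross=68.164)
ex = (C−B)/|BC| = (0.6798,0.7334); ey = (-0.7334,0.6798)
P = B + 1.87·ex + -2.69·ey = (4.5296,-1.9893)

4.53 -1.99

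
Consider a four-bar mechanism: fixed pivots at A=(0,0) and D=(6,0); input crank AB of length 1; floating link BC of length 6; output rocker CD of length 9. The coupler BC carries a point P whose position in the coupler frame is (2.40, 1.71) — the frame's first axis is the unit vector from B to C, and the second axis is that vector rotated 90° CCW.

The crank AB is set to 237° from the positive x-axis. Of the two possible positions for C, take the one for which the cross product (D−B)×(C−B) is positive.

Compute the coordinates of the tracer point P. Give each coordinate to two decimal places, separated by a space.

A=(0,0), D=(6.00,0)
B = A + 1.00·(cos237°, sin237°) = (-0.5446, -0.8387)
|BD| = 6.5982
circle(B,6.00) ∩ circle(D,9.00): a=-0.1110, h=5.9990
  candidates: C₊=(-1.4172,5.0975) cross=39.582; C₋=(0.1078,-6.8031) cross=-39.582
  mode + wants cross > 0 → take C=(-1.4172,5.0975) (cross=39.582)
ex = (C−B)/|BC| = (-0.1454,0.9894); ey = (-0.9894,-0.1454)
P = B + 2.40·ex + 1.71·ey = (-2.5855,1.2871)

-2.59 1.29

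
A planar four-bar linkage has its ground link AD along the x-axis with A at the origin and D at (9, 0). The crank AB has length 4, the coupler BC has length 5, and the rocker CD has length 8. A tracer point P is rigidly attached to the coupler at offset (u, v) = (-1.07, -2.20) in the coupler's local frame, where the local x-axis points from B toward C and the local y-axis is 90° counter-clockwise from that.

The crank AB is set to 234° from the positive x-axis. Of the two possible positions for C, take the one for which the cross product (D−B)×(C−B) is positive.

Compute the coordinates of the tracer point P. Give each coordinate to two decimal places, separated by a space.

A=(0,0), D=(9.00,0)
B = A + 4.00·(cos234°, sin234°) = (-2.3511, -3.2361)
|BD| = 11.8034
circle(B,5.00) ∩ circle(D,8.00): a=4.2496, h=2.6345
  candidates: C₊=(1.0134,0.4626) cross=31.096; C₋=(2.4579,-4.6045) cross=-31.096
  mode + wants cross > 0 → take C=(1.0134,0.4626) (cross=31.096)
ex = (C−B)/|BC| = (0.6729,0.7397); ey = (-0.7397,0.6729)
P = B + -1.07·ex + -2.20·ey = (-1.4437,-5.5080)

-1.44 -5.51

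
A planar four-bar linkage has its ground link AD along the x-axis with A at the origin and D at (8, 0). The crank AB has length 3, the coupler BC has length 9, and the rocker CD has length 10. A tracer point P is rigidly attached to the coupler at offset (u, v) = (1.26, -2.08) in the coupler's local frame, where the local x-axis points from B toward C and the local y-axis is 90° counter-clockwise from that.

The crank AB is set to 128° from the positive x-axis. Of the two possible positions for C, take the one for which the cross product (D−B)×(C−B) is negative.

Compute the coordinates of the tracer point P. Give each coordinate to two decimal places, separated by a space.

A=(0,0), D=(8.00,0)
B = A + 3.00·(cos128°, sin128°) = (-1.8470, 2.3640)
|BD| = 10.1268
circle(B,9.00) ∩ circle(D,10.00): a=4.1253, h=7.9989
  candidates: C₊=(4.0316,9.1789) cross=81.003; C₋=(0.2970,-6.3769) cross=-81.003
  mode - wants cross < 0 → take C=(0.2970,-6.3769) (cross=-81.003)
ex = (C−B)/|BC| = (0.2382,-0.9712); ey = (0.9712,0.2382)
P = B + 1.26·ex + -2.08·ey = (-3.5669,0.6448)

-3.57 0.64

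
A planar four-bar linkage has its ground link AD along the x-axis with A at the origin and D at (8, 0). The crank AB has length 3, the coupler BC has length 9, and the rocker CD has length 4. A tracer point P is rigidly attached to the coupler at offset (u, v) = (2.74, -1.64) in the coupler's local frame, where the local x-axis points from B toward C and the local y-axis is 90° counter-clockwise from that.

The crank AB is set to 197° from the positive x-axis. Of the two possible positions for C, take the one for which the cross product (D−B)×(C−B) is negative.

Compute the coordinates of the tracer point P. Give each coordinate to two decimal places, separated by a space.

-0.68 -3.20

A=(0,0), D=(8.00,0)
B = A + 3.00·(cos197°, sin197°) = (-2.8689, -0.8771)
|BD| = 10.9042
circle(B,9.00) ∩ circle(D,4.00): a=8.4326, h=3.1450
  candidates: C₊=(5.2834,2.9360) cross=34.294; C₋=(5.7894,-3.3336) cross=-34.294
  mode - wants cross < 0 → take C=(5.7894,-3.3336) (cross=-34.294)
ex = (C−B)/|BC| = (0.9620,-0.2729); ey = (0.2729,0.9620)
P = B + 2.74·ex + -1.64·ey = (-0.6806,-3.2027)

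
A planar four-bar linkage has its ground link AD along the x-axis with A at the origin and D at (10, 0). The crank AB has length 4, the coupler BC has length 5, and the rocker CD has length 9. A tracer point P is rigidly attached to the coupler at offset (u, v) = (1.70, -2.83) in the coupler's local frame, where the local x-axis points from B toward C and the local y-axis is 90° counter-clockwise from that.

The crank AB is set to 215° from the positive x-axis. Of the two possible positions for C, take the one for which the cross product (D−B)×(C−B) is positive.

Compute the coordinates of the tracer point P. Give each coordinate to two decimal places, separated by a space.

-0.36 -3.84

A=(0,0), D=(10.00,0)
B = A + 4.00·(cos215°, sin215°) = (-3.2766, -2.2943)
|BD| = 13.4734
circle(B,5.00) ∩ circle(D,9.00): a=4.6585, h=1.8161
  candidates: C₊=(1.0046,0.2885) cross=24.469; C₋=(1.6231,-3.2906) cross=-24.469
  mode + wants cross > 0 → take C=(1.0046,0.2885) (cross=24.469)
ex = (C−B)/|BC| = (0.8562,0.5166); ey = (-0.5166,0.8562)
P = B + 1.70·ex + -2.83·ey = (-0.3591,-3.8393)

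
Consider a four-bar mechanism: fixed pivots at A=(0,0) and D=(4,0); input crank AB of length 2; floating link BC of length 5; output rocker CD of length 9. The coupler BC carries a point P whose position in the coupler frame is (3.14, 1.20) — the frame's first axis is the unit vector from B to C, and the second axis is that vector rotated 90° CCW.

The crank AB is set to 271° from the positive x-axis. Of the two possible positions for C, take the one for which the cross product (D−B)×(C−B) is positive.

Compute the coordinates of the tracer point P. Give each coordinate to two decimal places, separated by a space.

A=(0,0), D=(4.00,0)
B = A + 2.00·(cos271°, sin271°) = (0.0349, -1.9997)
|BD| = 4.4408
circle(B,5.00) ∩ circle(D,9.00): a=-4.0848, h=2.8835
  candidates: C₊=(-4.9107,-1.2644) cross=12.805; C₋=(-2.3138,-6.4137) cross=-12.805
  mode + wants cross > 0 → take C=(-4.9107,-1.2644) (cross=12.805)
ex = (C−B)/|BC| = (-0.9891,0.1471); ey = (-0.1471,-0.9891)
P = B + 3.14·ex + 1.20·ey = (-3.2474,-2.7249)

-3.25 -2.72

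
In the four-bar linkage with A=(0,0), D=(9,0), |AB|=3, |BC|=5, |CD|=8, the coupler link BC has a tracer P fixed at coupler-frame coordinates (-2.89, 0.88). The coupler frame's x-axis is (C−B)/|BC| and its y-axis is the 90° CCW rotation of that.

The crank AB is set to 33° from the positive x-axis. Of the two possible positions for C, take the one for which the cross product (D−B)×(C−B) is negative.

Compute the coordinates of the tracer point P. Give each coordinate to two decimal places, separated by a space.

3.85 4.35

A=(0,0), D=(9.00,0)
B = A + 3.00·(cos33°, sin33°) = (2.5160, 1.6339)
|BD| = 6.6867
circle(B,5.00) ∩ circle(D,8.00): a=0.4271, h=4.9817
  candidates: C₊=(4.1475,6.3603) cross=33.311; C₋=(1.7129,-3.3012) cross=-33.311
  mode - wants cross < 0 → take C=(1.7129,-3.3012) (cross=-33.311)
ex = (C−B)/|BC| = (-0.1606,-0.9870); ey = (0.9870,-0.1606)
P = B + -2.89·ex + 0.88·ey = (3.8488,4.3450)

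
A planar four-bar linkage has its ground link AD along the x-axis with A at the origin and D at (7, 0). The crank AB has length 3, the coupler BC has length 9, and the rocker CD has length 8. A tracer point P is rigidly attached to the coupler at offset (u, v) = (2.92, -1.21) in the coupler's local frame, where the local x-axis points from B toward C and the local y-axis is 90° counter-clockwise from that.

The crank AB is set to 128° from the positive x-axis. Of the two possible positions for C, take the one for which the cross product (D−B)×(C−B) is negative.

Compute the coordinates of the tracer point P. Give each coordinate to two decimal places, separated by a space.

A=(0,0), D=(7.00,0)
B = A + 3.00·(cos128°, sin128°) = (-1.8470, 2.3640)
|BD| = 9.1574
circle(B,9.00) ∩ circle(D,8.00): a=5.5069, h=7.1186
  candidates: C₊=(5.3110,7.8197) cross=65.187; C₋=(1.6356,-5.9349) cross=-65.187
  mode - wants cross < 0 → take C=(1.6356,-5.9349) (cross=-65.187)
ex = (C−B)/|BC| = (0.3869,-0.9221); ey = (0.9221,0.3869)
P = B + 2.92·ex + -1.21·ey = (-1.8328,-0.7967)

-1.83 -0.80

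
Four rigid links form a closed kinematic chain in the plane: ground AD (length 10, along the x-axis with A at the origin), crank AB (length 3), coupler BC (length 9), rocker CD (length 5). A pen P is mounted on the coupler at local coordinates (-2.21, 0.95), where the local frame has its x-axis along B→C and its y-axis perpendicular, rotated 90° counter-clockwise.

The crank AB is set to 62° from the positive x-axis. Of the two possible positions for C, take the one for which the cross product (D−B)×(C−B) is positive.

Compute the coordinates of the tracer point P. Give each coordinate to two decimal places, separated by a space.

-0.97 2.99

A=(0,0), D=(10.00,0)
B = A + 3.00·(cos62°, sin62°) = (1.4084, 2.6488)
|BD| = 8.9906
circle(B,9.00) ∩ circle(D,5.00): a=7.6097, h=4.8055
  candidates: C₊=(10.0961,4.9991) cross=43.205; C₋=(7.2645,-4.1853) cross=-43.205
  mode + wants cross > 0 → take C=(10.0961,4.9991) (cross=43.205)
ex = (C−B)/|BC| = (0.9653,0.2611); ey = (-0.2611,0.9653)
P = B + -2.21·ex + 0.95·ey = (-0.9730,2.9888)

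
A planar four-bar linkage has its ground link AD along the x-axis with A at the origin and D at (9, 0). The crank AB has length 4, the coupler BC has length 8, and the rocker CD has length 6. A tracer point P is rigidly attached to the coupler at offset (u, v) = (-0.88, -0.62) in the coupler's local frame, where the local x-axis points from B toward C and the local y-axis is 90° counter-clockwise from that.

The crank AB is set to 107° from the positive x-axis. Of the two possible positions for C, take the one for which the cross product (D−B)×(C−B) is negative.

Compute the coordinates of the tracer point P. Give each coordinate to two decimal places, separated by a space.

-2.19 4.16

A=(0,0), D=(9.00,0)
B = A + 4.00·(cos107°, sin107°) = (-1.1695, 3.8252)
|BD| = 10.8651
circle(B,8.00) ∩ circle(D,6.00): a=6.7211, h=4.3390
  candidates: C₊=(6.6489,5.5202) cross=47.144; C₋=(3.5937,-2.6022) cross=-47.144
  mode - wants cross < 0 → take C=(3.5937,-2.6022) (cross=-47.144)
ex = (C−B)/|BC| = (0.5954,-0.8034); ey = (0.8034,0.5954)
P = B + -0.88·ex + -0.62·ey = (-2.1916,4.1631)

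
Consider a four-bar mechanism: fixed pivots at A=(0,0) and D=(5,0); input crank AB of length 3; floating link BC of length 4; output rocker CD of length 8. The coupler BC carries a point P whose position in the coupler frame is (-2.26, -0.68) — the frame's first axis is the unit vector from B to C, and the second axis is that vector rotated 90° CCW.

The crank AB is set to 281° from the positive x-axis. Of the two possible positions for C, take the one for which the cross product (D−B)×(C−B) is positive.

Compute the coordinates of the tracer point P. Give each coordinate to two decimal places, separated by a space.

2.88 -3.44

A=(0,0), D=(5.00,0)
B = A + 3.00·(cos281°, sin281°) = (0.5724, -2.9449)
|BD| = 5.3175
circle(B,4.00) ∩ circle(D,8.00): a=-1.8547, h=3.5440
  candidates: C₊=(-2.9346,-1.0211) cross=18.845; C₋=(0.9909,-6.9229) cross=-18.845
  mode + wants cross > 0 → take C=(-2.9346,-1.0211) (cross=18.845)
ex = (C−B)/|BC| = (-0.8767,0.4809); ey = (-0.4809,-0.8767)
P = B + -2.26·ex + -0.68·ey = (2.8809,-3.4356)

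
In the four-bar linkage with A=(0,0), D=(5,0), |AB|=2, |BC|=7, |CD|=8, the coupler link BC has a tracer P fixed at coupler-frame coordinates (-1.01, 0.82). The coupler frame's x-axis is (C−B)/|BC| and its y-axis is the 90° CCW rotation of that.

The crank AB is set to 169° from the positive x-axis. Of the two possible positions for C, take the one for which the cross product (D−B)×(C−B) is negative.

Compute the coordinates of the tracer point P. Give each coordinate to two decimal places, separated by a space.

A=(0,0), D=(5.00,0)
B = A + 2.00·(cos169°, sin169°) = (-1.9633, 0.3816)
|BD| = 6.9737
circle(B,7.00) ∩ circle(D,8.00): a=2.4114, h=6.5715
  candidates: C₊=(0.8041,6.8114) cross=45.828; C₋=(0.0849,-6.3120) cross=-45.828
  mode - wants cross < 0 → take C=(0.0849,-6.3120) (cross=-45.828)
ex = (C−B)/|BC| = (0.2926,-0.9562); ey = (0.9562,0.2926)
P = B + -1.01·ex + 0.82·ey = (-1.4747,1.5873)

-1.47 1.59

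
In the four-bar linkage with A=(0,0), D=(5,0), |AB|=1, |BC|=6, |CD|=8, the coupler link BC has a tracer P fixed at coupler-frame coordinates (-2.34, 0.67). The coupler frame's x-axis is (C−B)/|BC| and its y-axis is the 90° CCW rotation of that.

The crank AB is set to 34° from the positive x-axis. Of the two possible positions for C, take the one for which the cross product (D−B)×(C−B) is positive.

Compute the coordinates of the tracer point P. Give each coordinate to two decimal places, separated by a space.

A=(0,0), D=(5.00,0)
B = A + 1.00·(cos34°, sin34°) = (0.8290, 0.5592)
|BD| = 4.2083
circle(B,6.00) ∩ circle(D,8.00): a=-1.2226, h=5.8741
  candidates: C₊=(0.3978,6.5437) cross=24.720; C₋=(-1.1633,-5.1004) cross=-24.720
  mode + wants cross > 0 → take C=(0.3978,6.5437) (cross=24.720)
ex = (C−B)/|BC| = (-0.0719,0.9974); ey = (-0.9974,-0.0719)
P = B + -2.34·ex + 0.67·ey = (0.3290,-1.8229)

0.33 -1.82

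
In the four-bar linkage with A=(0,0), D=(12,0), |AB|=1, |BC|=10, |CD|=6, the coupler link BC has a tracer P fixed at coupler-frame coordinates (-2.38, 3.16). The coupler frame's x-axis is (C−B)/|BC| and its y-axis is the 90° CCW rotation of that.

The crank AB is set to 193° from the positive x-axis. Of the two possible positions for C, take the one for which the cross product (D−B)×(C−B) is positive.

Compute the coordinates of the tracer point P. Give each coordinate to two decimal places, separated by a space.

A=(0,0), D=(12.00,0)
B = A + 1.00·(cos193°, sin193°) = (-0.9744, -0.2250)
|BD| = 12.9763
circle(B,10.00) ∩ circle(D,6.00): a=8.9542, h=4.4522
  candidates: C₊=(7.9013,4.3818) cross=57.774; C₋=(8.0557,-4.5213) cross=-57.774
  mode + wants cross > 0 → take C=(7.9013,4.3818) (cross=57.774)
ex = (C−B)/|BC| = (0.8876,0.4607); ey = (-0.4607,0.8876)
P = B + -2.38·ex + 3.16·ey = (-4.5425,1.4833)

-4.54 1.48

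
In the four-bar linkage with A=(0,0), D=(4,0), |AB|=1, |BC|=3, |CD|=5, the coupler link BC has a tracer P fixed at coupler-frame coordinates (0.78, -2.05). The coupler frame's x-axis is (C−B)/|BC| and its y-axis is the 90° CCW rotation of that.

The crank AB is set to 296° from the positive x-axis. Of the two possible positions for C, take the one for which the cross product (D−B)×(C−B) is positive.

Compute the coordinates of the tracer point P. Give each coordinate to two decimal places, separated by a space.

A=(0,0), D=(4.00,0)
B = A + 1.00·(cos296°, sin296°) = (0.4384, -0.8988)
|BD| = 3.6733
circle(B,3.00) ∩ circle(D,5.00): a=-0.3412, h=2.9805
  candidates: C₊=(-0.6218,1.9076) cross=10.948; C₋=(0.8368,-3.8722) cross=-10.948
  mode + wants cross > 0 → take C=(-0.6218,1.9076) (cross=10.948)
ex = (C−B)/|BC| = (-0.3534,0.9355); ey = (-0.9355,-0.3534)
P = B + 0.78·ex + -2.05·ey = (2.0805,0.5553)

2.08 0.56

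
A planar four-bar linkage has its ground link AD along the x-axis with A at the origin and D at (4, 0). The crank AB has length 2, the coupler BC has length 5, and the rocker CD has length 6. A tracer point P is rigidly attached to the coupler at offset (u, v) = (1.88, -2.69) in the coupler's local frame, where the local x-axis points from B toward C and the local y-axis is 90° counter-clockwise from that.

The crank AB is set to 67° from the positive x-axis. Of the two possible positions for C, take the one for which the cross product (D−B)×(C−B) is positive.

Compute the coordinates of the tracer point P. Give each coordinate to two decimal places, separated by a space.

4.06 1.89

A=(0,0), D=(4.00,0)
B = A + 2.00·(cos67°, sin67°) = (0.7815, 1.8410)
|BD| = 3.7079
circle(B,5.00) ∩ circle(D,6.00): a=0.3706, h=4.9862
  candidates: C₊=(3.5789,5.9852) cross=18.488; C₋=(-1.3726,-2.6712) cross=-18.488
  mode + wants cross > 0 → take C=(3.5789,5.9852) (cross=18.488)
ex = (C−B)/|BC| = (0.5595,0.8288); ey = (-0.8288,0.5595)
P = B + 1.88·ex + -2.69·ey = (4.0629,1.8942)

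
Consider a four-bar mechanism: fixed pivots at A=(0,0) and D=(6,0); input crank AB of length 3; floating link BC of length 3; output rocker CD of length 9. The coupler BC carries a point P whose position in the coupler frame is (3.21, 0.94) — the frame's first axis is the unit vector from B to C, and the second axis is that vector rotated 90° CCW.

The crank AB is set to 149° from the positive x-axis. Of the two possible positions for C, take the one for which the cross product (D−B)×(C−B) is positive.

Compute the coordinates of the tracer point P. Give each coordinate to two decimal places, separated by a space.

A=(0,0), D=(6.00,0)
B = A + 3.00·(cos149°, sin149°) = (-2.5715, 1.5451)
|BD| = 8.7097
circle(B,3.00) ∩ circle(D,9.00): a=0.2215, h=2.9918
  candidates: C₊=(-1.8228,4.4502) cross=26.058; C₋=(-2.8843,-1.4385) cross=-26.058
  mode + wants cross > 0 → take C=(-1.8228,4.4502) (cross=26.058)
ex = (C−B)/|BC| = (0.2496,0.9684); ey = (-0.9684,0.2496)
P = B + 3.21·ex + 0.94·ey = (-2.6806,4.8881)

-2.68 4.89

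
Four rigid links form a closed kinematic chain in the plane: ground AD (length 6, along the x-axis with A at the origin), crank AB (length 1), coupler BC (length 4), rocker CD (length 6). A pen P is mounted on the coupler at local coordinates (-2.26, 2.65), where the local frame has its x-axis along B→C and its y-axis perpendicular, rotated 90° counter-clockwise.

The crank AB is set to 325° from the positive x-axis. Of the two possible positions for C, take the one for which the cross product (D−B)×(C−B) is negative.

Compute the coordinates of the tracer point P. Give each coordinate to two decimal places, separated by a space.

A=(0,0), D=(6.00,0)
B = A + 1.00·(cos325°, sin325°) = (0.8192, -0.5736)
|BD| = 5.2125
circle(B,4.00) ∩ circle(D,6.00): a=0.6878, h=3.9404
  candidates: C₊=(1.0692,3.4186) cross=20.539; C₋=(1.9364,-4.4144) cross=-20.539
  mode - wants cross < 0 → take C=(1.9364,-4.4144) (cross=-20.539)
ex = (C−B)/|BC| = (0.2793,-0.9602); ey = (0.9602,0.2793)
P = B + -2.26·ex + 2.65·ey = (2.7325,2.3366)

2.73 2.34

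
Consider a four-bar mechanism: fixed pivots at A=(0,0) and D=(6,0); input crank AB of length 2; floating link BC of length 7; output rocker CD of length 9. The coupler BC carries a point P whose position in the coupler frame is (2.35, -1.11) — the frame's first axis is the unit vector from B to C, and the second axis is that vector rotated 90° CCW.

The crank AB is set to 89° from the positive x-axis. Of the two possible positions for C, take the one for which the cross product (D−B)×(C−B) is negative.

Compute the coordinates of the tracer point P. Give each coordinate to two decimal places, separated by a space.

-1.60 -0.02

A=(0,0), D=(6.00,0)
B = A + 2.00·(cos89°, sin89°) = (0.0349, 1.9997)
|BD| = 6.2914
circle(B,7.00) ∩ circle(D,9.00): a=0.6025, h=6.9740
  candidates: C₊=(2.8228,8.4206) cross=43.876; C₋=(-1.6105,-4.8042) cross=-43.876
  mode - wants cross < 0 → take C=(-1.6105,-4.8042) (cross=-43.876)
ex = (C−B)/|BC| = (-0.2351,-0.9720); ey = (0.9720,-0.2351)
P = B + 2.35·ex + -1.11·ey = (-1.5964,-0.0235)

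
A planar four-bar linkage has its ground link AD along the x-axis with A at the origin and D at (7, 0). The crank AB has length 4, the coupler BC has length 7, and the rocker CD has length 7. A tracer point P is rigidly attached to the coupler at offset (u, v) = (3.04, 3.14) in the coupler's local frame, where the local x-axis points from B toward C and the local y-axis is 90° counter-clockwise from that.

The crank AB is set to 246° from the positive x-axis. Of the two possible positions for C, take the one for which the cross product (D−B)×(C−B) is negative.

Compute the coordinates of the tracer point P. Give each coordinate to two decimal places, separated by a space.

A=(0,0), D=(7.00,0)
B = A + 4.00·(cos246°, sin246°) = (-1.6269, -3.6542)
|BD| = 9.3690
circle(B,7.00) ∩ circle(D,7.00): a=4.6845, h=5.2015
  candidates: C₊=(0.6578,2.9625) cross=48.733; C₋=(4.7153,-6.6166) cross=-48.733
  mode - wants cross < 0 → take C=(4.7153,-6.6166) (cross=-48.733)
ex = (C−B)/|BC| = (0.9060,-0.4232); ey = (0.4232,0.9060)
P = B + 3.04·ex + 3.14·ey = (2.4563,-2.0958)

2.46 -2.10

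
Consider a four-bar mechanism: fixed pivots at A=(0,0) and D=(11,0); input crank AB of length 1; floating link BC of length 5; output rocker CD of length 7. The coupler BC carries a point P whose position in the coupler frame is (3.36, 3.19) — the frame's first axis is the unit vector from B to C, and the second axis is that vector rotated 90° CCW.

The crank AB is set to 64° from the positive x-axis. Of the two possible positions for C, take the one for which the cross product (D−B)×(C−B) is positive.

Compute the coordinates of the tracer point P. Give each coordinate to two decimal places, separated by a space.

A=(0,0), D=(11.00,0)
B = A + 1.00·(cos64°, sin64°) = (0.4384, 0.8988)
|BD| = 10.5998
circle(B,5.00) ∩ circle(D,7.00): a=4.1678, h=2.7621
  candidates: C₊=(4.8254,3.2976) cross=29.278; C₋=(4.3570,-2.2068) cross=-29.278
  mode + wants cross > 0 → take C=(4.8254,3.2976) (cross=29.278)
ex = (C−B)/|BC| = (0.8774,0.4798); ey = (-0.4798,0.8774)
P = B + 3.36·ex + 3.19·ey = (1.8560,5.3097)

1.86 5.31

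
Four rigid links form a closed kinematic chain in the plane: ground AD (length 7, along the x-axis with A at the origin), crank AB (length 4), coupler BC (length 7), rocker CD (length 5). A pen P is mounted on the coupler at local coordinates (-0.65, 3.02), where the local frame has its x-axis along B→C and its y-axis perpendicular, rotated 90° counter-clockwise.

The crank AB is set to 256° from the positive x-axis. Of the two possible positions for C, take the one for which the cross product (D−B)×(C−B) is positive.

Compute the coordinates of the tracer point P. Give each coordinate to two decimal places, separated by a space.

-3.91 -2.95

A=(0,0), D=(7.00,0)
B = A + 4.00·(cos256°, sin256°) = (-0.9677, -3.8812)
|BD| = 8.8627
circle(B,7.00) ∩ circle(D,5.00): a=5.7853, h=3.9408
  candidates: C₊=(2.5076,2.1952) cross=34.926; C₋=(5.9592,-4.8905) cross=-34.926
  mode + wants cross > 0 → take C=(2.5076,2.1952) (cross=34.926)
ex = (C−B)/|BC| = (0.4965,0.8681); ey = (-0.8681,0.4965)
P = B + -0.65·ex + 3.02·ey = (-3.9119,-2.9461)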